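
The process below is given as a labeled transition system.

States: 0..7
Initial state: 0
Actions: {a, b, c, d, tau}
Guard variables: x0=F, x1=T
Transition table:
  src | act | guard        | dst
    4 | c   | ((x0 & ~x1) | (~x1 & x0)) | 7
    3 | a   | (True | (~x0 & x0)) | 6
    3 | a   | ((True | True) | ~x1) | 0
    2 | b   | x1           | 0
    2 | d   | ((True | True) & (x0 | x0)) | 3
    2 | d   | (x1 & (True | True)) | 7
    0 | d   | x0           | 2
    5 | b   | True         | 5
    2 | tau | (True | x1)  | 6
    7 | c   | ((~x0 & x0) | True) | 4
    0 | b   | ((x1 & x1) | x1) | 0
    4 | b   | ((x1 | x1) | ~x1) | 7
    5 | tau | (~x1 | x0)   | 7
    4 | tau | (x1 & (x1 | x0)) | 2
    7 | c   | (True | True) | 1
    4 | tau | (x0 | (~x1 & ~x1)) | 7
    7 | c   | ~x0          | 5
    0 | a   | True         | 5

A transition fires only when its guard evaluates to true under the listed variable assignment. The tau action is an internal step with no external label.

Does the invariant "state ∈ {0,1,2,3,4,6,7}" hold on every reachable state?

Answer: INVARIANT VIOLATED at state 5

Working:
Allowed set {0,1,2,3,4,6,7}
R = {0,5}
  0: ok
  5: VIOLATES
witness against invariant: a → 5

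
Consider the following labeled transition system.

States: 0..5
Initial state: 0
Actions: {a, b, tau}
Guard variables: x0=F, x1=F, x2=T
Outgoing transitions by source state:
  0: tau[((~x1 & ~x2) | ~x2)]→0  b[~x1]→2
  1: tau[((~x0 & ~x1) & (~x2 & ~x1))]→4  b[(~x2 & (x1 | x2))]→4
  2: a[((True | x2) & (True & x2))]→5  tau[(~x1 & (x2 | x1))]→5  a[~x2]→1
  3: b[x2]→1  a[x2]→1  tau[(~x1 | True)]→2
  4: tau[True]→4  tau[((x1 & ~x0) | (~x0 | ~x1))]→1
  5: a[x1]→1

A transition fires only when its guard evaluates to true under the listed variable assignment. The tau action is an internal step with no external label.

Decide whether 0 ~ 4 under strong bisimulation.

Answer: NOT BISIMILAR

Working:
Refine partition for ~:
  π0 = {{0,1,2,3,4,5}}
  π1 = {{0},{1,5},{2},{3},{4}}
5 equivalence class(es) (converged in 2)
0∈{0}, 4∈{4}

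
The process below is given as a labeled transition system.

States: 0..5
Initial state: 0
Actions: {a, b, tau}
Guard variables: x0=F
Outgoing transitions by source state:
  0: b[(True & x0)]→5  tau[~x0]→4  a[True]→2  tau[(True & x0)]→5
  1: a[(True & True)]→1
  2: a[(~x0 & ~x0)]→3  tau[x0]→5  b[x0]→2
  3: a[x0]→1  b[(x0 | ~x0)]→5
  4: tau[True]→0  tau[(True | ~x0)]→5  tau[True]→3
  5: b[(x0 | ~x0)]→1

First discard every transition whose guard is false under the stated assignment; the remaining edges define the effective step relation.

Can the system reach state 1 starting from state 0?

After dropping false guards: 9 live edges.
depth 0: {0}
depth 1: {2,4}  now seen {0,2,4}
depth 2: {3,5}  now seen {0,2,3,4,5}
depth 3: {1}  now seen {0,1,2,3,4,5}
R = {0,1,2,3,4,5}
trace reaching 1: tau·tau·b

Answer: REACHABLE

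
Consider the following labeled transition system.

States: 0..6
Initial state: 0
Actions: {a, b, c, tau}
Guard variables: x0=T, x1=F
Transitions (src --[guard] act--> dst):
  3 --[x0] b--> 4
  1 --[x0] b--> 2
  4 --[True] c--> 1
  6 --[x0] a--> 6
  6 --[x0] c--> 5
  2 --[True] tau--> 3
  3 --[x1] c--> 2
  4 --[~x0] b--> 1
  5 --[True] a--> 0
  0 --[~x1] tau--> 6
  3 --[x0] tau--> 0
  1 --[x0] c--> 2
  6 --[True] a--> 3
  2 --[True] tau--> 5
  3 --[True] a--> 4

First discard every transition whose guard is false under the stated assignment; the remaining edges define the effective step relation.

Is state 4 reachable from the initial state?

Answer: REACHABLE

Working:
13 transition(s) survive guard evaluation.
Layer 0: {0}
Layer 1: {6}  cumulative {0,6}
Layer 2: {3,5}  cumulative {0,3,5,6}
Layer 3: {4}  cumulative {0,3,4,5,6}
Layer 4: {1}  cumulative {0,1,3,4,5,6}
Layer 5: {2}  cumulative {0,1,2,3,4,5,6}
Reach set: {0,1,2,3,4,5,6}
witness 4: tau·a·b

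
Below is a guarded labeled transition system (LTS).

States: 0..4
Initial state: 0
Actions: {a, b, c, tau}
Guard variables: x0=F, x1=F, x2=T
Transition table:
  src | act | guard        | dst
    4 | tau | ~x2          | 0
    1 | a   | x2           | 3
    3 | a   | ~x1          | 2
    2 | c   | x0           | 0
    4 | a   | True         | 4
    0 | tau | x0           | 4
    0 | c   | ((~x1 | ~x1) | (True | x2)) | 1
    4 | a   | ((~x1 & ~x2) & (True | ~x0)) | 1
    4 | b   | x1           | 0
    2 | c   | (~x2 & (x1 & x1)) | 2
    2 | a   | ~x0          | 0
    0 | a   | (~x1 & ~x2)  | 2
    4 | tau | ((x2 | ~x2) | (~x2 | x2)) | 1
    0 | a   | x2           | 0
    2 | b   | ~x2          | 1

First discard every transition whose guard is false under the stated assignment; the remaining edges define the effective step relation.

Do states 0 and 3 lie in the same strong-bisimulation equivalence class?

Bisimulation quotient by refinement:
  round 0: {{0,1,2,3,4}}
  round 1: {{0},{1,2,3},{4}}
  round 2: {{0},{1,3},{2},{4}}
  round 3: {{0},{1},{2},{3},{4}}
5 equivalence class(es) (converged in 4)
[0]={0}  [3]={3}

Answer: NOT BISIMILAR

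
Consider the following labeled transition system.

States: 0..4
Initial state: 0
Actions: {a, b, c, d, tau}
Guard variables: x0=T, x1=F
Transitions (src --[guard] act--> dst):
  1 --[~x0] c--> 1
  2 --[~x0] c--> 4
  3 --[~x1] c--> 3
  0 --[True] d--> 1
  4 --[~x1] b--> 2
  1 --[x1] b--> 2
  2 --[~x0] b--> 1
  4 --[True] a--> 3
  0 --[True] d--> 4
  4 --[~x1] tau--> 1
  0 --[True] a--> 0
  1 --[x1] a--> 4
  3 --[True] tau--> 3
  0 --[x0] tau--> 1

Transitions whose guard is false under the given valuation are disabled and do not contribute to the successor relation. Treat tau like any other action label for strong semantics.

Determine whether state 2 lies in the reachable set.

After dropping false guards: 9 live edges.
Layer 0: {0}
Layer 1: {1,4}  now seen {0,1,4}
Layer 2: {2,3}  now seen {0,1,2,3,4}
Reachable = {0,1,2,3,4}
witness 2: d·b

Answer: REACHABLE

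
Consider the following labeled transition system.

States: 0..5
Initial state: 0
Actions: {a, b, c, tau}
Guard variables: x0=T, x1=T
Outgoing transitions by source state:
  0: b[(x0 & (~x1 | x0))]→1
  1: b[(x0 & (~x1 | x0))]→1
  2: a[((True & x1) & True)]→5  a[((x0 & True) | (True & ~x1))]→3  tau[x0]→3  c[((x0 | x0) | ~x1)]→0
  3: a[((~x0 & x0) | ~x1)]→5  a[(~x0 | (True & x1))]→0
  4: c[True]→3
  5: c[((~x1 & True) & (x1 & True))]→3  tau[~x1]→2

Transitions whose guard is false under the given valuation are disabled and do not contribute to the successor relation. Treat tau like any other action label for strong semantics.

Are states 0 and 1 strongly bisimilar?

Compute ~ classes (split until stable):
  round 0: {{0,1,2,3,4,5}}
  round 1: {{0,1},{2},{3},{4},{5}}
Fixed point at round 2; 5 class(es).
class of 0: {0,1}; class of 1: {0,1}

Answer: BISIMILAR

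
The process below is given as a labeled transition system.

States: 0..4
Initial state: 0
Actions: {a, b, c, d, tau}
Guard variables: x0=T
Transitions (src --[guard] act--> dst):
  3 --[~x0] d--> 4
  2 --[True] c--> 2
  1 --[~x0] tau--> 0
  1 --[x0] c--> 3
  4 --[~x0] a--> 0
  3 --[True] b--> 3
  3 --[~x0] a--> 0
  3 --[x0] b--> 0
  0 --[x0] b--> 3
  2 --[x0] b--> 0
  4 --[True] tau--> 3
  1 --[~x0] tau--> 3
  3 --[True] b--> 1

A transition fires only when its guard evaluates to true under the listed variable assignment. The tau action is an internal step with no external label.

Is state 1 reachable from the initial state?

8 transition(s) survive guard evaluation.
L0 = {0}
L1 = {3}  total {0,3}
L2 = {1}  total {0,1,3}
Reachable = {0,1,3}
trace reaching 1: b·b

Answer: REACHABLE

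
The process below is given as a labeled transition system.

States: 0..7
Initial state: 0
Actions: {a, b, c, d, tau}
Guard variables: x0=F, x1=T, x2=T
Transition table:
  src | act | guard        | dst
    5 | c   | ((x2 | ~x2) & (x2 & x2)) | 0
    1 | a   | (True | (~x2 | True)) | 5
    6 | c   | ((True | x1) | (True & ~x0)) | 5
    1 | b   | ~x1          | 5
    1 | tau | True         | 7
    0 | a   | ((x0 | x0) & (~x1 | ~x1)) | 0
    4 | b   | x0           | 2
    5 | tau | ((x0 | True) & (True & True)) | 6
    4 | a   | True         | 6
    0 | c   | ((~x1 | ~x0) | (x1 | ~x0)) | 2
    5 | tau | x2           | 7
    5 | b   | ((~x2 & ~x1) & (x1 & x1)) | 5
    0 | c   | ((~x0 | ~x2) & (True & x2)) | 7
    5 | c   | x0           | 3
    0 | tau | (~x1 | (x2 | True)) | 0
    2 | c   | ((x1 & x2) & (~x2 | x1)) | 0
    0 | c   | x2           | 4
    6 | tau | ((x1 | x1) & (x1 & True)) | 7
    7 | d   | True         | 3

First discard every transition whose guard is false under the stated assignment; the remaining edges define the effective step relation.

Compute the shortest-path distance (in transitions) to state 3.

Answer: 2

Working:
BFS to 3:
  depth 0: {0}
  depth 1: {2,4,7}
  depth 2: {3,6}
3 enters at depth 2; path c·d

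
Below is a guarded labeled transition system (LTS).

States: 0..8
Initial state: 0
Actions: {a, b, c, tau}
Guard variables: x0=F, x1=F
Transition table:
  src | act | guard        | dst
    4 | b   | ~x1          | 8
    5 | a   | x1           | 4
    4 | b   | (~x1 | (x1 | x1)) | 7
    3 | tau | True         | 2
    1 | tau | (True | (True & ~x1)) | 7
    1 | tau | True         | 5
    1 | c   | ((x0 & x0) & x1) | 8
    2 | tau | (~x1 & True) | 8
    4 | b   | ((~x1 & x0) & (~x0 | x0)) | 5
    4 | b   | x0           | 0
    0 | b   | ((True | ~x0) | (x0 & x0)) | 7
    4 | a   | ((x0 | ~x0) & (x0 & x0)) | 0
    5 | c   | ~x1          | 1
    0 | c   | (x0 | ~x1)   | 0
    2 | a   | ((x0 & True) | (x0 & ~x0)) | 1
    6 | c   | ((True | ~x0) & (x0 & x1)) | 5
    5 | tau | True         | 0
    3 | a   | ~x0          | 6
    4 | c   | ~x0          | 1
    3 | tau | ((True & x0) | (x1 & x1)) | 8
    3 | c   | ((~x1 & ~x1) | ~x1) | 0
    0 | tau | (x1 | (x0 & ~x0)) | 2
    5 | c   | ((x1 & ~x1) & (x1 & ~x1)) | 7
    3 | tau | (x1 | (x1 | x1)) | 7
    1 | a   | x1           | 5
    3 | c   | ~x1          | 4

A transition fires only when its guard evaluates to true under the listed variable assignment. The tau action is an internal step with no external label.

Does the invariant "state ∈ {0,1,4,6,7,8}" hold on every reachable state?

Inv-set: {0,1,4,6,7,8}
Reach set: {0,7}
  0: safe
  7: safe

Answer: INVARIANT HOLDS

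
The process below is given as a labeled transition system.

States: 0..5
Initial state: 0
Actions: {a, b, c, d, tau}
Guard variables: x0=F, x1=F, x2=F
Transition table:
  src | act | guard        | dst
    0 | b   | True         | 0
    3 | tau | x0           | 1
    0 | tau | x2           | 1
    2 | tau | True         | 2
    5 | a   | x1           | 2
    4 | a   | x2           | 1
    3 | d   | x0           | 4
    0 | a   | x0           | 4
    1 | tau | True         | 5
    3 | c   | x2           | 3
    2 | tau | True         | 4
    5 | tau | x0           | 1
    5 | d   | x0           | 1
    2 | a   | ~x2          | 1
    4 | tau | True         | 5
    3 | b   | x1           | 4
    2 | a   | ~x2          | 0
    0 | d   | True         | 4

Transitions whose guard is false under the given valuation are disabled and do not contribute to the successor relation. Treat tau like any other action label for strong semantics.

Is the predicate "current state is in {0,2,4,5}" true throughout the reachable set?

Answer: INVARIANT HOLDS

Analysis:
Safe = {0,2,4,5}
Reachable = {0,4,5}
  0: ✓
  4: ✓
  5: ✓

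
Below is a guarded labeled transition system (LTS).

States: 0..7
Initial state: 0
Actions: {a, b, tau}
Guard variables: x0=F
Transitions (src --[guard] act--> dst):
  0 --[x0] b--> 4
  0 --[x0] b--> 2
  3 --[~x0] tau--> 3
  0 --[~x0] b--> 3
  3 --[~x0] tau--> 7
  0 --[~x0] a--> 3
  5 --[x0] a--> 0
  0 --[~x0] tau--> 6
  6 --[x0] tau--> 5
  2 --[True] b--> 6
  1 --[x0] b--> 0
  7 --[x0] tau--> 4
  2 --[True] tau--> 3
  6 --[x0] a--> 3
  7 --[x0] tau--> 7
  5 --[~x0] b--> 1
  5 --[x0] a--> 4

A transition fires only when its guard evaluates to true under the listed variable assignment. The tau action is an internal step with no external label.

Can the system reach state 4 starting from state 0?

8 transition(s) survive guard evaluation.
depth 0: {0}
depth 1: {3,6}  now seen {0,3,6}
depth 2: {7}  now seen {0,3,6,7}
Reach set: {0,3,6,7}

Answer: UNREACHABLE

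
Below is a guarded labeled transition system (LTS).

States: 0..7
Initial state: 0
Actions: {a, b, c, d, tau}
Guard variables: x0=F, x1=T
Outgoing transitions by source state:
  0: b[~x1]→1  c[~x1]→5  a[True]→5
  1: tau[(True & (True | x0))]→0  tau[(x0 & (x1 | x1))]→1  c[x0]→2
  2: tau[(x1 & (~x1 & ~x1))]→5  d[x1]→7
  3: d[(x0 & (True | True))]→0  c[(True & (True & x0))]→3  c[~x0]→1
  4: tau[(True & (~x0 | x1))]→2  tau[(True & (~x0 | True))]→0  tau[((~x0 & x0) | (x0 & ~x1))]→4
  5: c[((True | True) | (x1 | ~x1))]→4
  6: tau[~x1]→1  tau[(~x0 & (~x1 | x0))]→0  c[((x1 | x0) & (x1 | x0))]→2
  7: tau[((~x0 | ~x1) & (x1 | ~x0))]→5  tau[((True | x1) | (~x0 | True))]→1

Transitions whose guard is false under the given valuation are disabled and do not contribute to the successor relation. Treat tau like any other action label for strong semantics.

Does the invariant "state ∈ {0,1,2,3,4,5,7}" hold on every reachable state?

Answer: INVARIANT HOLDS

Trace:
Safe = {0,1,2,3,4,5,7}
Reachable = {0,1,2,4,5,7}
  0: ok
  1: ok
  2: ok
  4: ok
  5: ok
  7: ok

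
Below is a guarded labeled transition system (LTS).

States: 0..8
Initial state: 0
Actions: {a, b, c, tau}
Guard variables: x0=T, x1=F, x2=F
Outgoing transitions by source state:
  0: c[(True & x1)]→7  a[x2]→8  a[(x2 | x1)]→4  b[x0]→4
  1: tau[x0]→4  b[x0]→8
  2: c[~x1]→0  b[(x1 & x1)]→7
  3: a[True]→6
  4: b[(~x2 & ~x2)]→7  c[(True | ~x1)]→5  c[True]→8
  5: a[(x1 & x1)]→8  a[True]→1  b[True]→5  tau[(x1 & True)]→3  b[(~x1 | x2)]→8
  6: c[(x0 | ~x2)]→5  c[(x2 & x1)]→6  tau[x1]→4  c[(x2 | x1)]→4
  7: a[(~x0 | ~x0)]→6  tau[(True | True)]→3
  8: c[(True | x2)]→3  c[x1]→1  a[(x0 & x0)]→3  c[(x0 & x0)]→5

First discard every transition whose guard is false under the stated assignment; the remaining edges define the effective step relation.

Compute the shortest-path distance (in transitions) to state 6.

BFS to 6:
  depth 0: {0}
  depth 1: {4}
  depth 2: {5,7,8}
  depth 3: {1,3}
  depth 4: {6}
6 enters at depth 4; path b·b·tau·a

Answer: 4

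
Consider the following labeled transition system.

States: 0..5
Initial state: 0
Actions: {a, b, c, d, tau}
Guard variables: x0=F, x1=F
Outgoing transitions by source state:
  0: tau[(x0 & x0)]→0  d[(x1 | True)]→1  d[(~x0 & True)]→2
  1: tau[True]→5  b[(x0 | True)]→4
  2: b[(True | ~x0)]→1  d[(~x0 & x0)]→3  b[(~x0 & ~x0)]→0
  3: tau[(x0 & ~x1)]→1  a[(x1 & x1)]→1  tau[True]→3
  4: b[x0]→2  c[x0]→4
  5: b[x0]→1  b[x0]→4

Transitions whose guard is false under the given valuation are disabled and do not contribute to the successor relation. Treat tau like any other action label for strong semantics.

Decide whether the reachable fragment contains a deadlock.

Answer: DEADLOCK at state 4

Trace:
Reachable = {0,1,2,4,5}
  0: d→1  d→2  [2 out]
  1: b→4  tau→5  [2 out]
  2: b→0  b→1  [2 out]
  4: ∅  [STUCK]
  5: ∅  [STUCK]
Path to 4: d·b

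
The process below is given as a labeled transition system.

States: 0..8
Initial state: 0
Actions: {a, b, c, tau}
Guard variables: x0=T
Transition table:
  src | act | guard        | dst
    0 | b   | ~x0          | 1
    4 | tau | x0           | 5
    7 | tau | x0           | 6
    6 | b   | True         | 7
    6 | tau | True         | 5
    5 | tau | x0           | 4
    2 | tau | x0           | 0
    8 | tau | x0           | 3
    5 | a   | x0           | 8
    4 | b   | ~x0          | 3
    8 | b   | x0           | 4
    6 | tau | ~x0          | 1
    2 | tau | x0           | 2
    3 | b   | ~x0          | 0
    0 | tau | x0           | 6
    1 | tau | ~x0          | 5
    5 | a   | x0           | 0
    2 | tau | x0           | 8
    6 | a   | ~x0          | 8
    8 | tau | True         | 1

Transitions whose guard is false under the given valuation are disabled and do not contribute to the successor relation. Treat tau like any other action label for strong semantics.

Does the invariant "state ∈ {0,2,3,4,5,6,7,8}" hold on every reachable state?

Answer: INVARIANT VIOLATED at state 1

Trace:
Inv-set: {0,2,3,4,5,6,7,8}
Reachable = {0,1,3,4,5,6,7,8}
  0: ok
  1: outside
  3: ok
  4: ok
  5: ok
  6: ok
  7: ok
  8: ok
counterexample path to 1: tau·tau·a·tau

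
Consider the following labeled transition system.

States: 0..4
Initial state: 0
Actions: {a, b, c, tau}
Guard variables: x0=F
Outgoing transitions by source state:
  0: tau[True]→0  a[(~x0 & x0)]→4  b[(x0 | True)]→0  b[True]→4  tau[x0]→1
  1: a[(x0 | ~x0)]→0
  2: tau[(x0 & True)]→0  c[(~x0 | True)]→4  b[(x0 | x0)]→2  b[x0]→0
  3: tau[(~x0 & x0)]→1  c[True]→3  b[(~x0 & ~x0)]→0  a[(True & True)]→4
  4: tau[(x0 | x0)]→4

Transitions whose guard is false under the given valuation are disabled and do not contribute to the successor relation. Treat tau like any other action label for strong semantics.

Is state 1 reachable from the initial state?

After dropping false guards: 8 live edges.
L0 = {0}
L1 = {4}  now seen {0,4}
Reachable = {0,4}

Answer: UNREACHABLE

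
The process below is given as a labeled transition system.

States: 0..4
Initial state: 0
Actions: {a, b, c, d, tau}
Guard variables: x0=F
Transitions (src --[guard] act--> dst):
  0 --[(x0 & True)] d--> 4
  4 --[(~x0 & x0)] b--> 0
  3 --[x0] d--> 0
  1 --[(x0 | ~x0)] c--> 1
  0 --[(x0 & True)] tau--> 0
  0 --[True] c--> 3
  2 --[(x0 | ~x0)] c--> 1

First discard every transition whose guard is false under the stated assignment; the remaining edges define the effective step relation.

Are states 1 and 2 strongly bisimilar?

Answer: BISIMILAR

Trace:
Refine partition for ~:
  round 0: {{0,1,2,3,4}}
  round 1: {{0,1,2},{3,4}}
  round 2: {{0},{1,2},{3,4}}
stable after 3 split(s): 3 block(s)
class of 1: {1,2}; class of 2: {1,2}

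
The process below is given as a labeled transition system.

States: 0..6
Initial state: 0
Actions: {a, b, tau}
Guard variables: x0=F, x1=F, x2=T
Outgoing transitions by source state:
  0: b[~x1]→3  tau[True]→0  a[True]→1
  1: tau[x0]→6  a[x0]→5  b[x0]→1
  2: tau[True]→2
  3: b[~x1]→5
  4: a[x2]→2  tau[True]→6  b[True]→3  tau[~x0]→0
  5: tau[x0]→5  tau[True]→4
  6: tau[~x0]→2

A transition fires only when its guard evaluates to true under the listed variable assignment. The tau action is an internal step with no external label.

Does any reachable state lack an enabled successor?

Reachable = {0,1,2,3,4,5,6}
  0: a→1  b→3  tau→0  [deg 3]
  1: ∅  [no exit]
  2: tau→2  [deg 1]
  3: b→5  [deg 1]
  4: a→2  b→3  tau→0  tau→6  [deg 4]
  5: tau→4  [deg 1]
  6: tau→2  [deg 1]
witness 1: a

Answer: DEADLOCK at state 1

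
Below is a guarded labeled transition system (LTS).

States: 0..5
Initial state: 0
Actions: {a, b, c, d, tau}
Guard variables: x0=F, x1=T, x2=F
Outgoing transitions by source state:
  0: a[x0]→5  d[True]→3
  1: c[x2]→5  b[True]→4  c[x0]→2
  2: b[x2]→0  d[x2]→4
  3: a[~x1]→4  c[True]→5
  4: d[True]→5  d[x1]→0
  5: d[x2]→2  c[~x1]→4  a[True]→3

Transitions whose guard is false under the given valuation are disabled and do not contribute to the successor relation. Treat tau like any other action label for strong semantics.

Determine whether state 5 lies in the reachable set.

Answer: REACHABLE

Trace:
Guard filter leaves 6 enabled edge(s).
depth 0: {0}
depth 1: {3}  cumulative {0,3}
depth 2: {5}  cumulative {0,3,5}
Reach set: {0,3,5}
Path to 5: d·c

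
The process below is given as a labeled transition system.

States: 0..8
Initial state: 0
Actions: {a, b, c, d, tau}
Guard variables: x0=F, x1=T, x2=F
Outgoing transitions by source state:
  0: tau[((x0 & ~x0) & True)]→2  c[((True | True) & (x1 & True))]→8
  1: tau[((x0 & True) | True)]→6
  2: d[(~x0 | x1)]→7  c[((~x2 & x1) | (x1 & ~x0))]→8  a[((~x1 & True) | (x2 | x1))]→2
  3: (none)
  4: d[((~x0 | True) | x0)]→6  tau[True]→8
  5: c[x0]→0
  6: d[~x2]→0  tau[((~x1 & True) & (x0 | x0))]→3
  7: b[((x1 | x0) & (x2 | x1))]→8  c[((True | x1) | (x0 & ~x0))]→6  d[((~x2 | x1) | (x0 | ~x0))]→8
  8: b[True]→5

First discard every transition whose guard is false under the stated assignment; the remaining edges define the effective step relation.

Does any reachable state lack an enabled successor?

R = {0,5,8}
  0: c→8  [deg 1]
  5: ∅  [no exit]
  8: b→5  [deg 1]
witness 5: c·b

Answer: DEADLOCK at state 5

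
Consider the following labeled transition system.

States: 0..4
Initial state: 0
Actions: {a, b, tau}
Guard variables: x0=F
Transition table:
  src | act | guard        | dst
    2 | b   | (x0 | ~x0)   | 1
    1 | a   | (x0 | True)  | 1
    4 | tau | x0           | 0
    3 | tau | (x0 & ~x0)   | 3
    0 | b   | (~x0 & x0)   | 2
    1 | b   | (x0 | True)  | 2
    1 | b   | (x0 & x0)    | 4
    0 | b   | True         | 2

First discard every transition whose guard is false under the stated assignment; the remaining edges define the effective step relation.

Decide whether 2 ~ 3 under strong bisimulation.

Compute ~ classes (split until stable):
  π0 = {{0,1,2,3,4}}
  π1 = {{0,2},{1},{3,4}}
  π2 = {{0},{1},{2},{3,4}}
4 equivalence class(es) (converged in 3)
class of 2: {2}; class of 3: {3,4}

Answer: NOT BISIMILAR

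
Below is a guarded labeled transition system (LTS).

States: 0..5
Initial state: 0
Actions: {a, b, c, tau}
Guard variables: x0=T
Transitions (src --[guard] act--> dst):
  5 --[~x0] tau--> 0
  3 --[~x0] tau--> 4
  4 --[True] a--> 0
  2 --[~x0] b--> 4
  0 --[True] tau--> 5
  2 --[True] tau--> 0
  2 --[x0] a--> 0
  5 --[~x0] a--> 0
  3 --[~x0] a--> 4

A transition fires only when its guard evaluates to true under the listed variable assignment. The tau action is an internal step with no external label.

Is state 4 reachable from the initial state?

Answer: UNREACHABLE

Analysis:
4 transition(s) survive guard evaluation.
depth 0: {0}
depth 1: {5}  total {0,5}
R = {0,5}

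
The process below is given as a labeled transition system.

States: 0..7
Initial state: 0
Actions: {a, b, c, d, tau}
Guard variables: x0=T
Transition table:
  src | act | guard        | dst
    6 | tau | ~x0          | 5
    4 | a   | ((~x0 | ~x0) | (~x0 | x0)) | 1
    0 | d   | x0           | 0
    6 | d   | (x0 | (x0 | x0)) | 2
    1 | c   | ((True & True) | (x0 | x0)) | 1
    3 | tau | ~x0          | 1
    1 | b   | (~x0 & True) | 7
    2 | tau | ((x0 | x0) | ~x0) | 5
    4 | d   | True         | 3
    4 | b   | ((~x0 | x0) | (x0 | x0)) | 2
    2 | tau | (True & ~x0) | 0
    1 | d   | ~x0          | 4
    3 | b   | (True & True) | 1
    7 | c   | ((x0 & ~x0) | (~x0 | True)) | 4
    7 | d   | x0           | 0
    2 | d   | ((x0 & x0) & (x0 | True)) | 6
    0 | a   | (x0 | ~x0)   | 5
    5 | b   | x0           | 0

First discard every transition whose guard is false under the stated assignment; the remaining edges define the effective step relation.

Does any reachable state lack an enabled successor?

Answer: DEADLOCK-FREE

Analysis:
Reachable = {0,5}
  0: a→5  d→0  [2 out]
  5: b→0  [1 out]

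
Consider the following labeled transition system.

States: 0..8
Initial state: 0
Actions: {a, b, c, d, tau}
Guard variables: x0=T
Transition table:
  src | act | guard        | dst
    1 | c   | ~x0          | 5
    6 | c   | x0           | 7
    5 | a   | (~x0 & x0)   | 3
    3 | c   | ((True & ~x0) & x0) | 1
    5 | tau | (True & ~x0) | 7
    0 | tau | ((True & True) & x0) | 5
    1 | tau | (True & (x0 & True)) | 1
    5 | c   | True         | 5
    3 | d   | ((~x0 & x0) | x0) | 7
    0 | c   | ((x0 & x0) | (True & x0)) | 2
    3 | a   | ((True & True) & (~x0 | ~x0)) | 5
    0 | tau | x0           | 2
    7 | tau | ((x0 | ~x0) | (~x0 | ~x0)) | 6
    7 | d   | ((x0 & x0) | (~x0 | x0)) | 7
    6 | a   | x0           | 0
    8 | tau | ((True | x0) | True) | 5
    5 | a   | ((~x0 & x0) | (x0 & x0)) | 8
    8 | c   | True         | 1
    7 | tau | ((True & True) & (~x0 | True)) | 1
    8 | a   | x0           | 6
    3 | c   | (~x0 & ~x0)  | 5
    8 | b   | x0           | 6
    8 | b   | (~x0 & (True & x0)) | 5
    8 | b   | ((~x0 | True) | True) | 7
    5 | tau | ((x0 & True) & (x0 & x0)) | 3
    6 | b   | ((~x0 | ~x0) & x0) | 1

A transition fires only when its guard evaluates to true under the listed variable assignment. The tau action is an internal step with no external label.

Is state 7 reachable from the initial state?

18 transition(s) survive guard evaluation.
depth 0: {0}
depth 1: {2,5}  now seen {0,2,5}
depth 2: {3,8}  now seen {0,2,3,5,8}
depth 3: {1,6,7}  now seen {0,1,2,3,5,6,7,8}
R = {0,1,2,3,5,6,7,8}
witness 7: tau·a·b

Answer: REACHABLE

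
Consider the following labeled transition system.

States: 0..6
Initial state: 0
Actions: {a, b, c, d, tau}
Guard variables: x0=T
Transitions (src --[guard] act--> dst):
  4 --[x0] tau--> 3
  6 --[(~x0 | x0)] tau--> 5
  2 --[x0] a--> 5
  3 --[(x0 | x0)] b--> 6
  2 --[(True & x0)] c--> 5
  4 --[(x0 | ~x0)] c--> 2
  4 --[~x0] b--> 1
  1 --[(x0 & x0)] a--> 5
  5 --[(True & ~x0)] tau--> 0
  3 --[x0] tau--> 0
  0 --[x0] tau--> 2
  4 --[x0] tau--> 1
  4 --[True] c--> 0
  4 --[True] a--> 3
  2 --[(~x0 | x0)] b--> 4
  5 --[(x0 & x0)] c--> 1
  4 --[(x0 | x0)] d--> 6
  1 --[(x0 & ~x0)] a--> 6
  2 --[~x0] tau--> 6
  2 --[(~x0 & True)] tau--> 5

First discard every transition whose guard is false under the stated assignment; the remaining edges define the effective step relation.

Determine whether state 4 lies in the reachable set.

Answer: REACHABLE

Trace:
After dropping false guards: 15 live edges.
L0 = {0}
L1 = {2}  now seen {0,2}
L2 = {4,5}  now seen {0,2,4,5}
L3 = {1,3,6}  now seen {0,1,2,3,4,5,6}
R = {0,1,2,3,4,5,6}
Path to 4: tau·b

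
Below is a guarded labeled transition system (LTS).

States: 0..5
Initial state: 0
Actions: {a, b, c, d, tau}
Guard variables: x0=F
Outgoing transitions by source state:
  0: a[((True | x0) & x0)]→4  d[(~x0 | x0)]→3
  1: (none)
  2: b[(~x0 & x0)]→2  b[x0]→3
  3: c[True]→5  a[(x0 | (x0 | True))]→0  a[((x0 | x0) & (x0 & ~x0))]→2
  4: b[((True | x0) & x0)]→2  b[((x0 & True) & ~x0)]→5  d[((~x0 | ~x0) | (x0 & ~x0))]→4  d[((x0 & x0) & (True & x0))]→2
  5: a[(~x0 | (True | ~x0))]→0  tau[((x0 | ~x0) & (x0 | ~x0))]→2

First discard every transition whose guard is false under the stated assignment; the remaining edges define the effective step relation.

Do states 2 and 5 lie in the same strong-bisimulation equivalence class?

Bisimulation quotient by refinement:
  π0 = {{0,1,2,3,4,5}}
  π1 = {{0,4},{1,2},{3},{5}}
  π2 = {{0},{1,2},{3},{4},{5}}
Fixed point at round 3; 5 class(es).
[2]={1,2}  [5]={5}

Answer: NOT BISIMILAR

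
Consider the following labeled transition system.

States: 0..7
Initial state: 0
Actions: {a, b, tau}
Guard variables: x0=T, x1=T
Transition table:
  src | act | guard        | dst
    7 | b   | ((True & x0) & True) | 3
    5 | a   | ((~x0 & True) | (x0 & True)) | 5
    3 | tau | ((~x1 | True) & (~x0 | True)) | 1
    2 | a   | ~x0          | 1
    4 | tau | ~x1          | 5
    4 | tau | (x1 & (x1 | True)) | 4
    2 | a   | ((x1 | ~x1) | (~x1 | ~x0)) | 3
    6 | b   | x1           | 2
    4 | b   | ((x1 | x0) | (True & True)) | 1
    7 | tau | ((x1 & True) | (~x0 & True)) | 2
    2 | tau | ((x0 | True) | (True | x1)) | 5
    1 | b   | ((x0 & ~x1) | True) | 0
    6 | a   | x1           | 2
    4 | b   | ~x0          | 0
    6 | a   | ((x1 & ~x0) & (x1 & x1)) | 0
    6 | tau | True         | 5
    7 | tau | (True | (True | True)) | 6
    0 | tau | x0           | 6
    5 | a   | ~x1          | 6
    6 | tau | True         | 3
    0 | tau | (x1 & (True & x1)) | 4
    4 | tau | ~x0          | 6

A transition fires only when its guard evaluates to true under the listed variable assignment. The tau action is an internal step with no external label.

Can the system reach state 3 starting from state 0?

Guard filter leaves 16 enabled edge(s).
L0 = {0}
L1 = {4,6}  now seen {0,4,6}
L2 = {1,2,3,5}  now seen {0,1,2,3,4,5,6}
Reach set: {0,1,2,3,4,5,6}
Path to 3: tau·tau

Answer: REACHABLE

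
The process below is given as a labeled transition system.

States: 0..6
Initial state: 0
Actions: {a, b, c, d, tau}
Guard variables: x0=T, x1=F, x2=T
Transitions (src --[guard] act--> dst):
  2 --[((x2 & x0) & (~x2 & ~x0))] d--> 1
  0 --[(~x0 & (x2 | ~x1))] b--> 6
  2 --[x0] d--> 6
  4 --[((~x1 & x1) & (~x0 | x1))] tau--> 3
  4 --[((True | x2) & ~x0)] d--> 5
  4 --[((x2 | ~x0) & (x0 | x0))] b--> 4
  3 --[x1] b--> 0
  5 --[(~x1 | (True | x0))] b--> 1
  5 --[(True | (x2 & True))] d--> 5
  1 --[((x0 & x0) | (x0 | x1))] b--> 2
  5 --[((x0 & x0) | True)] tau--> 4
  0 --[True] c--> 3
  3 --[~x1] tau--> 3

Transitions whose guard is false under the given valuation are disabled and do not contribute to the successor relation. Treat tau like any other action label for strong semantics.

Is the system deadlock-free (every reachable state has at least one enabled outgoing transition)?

Answer: DEADLOCK-FREE

Analysis:
Reach set: {0,3}
  0: c→3  [deg 1]
  3: tau→3  [deg 1]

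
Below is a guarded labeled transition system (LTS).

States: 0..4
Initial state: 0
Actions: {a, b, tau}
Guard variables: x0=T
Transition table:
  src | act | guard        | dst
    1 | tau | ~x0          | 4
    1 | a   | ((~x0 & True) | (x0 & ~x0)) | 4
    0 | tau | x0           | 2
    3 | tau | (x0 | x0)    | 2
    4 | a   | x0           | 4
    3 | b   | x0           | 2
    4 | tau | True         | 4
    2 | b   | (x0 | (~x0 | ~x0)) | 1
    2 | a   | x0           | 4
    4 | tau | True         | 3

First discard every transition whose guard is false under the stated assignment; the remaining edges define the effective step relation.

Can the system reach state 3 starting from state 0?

After dropping false guards: 8 live edges.
Layer 0: {0}
Layer 1: {2}  now seen {0,2}
Layer 2: {1,4}  now seen {0,1,2,4}
Layer 3: {3}  now seen {0,1,2,3,4}
R = {0,1,2,3,4}
witness 3: tau·a·tau

Answer: REACHABLE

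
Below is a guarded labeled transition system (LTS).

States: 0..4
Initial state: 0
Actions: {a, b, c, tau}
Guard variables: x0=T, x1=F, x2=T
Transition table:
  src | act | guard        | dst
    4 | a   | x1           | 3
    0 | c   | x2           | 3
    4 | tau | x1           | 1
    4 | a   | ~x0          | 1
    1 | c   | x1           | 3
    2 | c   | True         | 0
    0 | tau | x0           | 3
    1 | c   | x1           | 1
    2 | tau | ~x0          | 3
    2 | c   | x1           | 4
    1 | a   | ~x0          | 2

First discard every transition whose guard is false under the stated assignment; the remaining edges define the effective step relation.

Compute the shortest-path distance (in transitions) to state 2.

Breadth-first toward 2:
  depth 0: {0}
  depth 1: {3}
2 never appears.

Answer: UNREACHABLE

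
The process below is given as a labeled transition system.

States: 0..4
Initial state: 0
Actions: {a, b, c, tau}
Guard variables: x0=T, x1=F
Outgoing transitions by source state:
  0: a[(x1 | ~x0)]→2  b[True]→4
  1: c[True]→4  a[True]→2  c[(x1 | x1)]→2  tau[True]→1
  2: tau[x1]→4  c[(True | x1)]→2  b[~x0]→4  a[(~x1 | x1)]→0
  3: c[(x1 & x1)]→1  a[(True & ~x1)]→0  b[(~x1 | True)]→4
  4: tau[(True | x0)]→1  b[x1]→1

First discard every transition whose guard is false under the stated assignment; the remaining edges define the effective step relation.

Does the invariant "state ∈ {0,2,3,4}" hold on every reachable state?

Inv-set: {0,2,3,4}
Reachable = {0,1,2,4}
  0: safe
  1: VIOLATES
  2: safe
  4: safe
witness against invariant: b·tau → 1

Answer: INVARIANT VIOLATED at state 1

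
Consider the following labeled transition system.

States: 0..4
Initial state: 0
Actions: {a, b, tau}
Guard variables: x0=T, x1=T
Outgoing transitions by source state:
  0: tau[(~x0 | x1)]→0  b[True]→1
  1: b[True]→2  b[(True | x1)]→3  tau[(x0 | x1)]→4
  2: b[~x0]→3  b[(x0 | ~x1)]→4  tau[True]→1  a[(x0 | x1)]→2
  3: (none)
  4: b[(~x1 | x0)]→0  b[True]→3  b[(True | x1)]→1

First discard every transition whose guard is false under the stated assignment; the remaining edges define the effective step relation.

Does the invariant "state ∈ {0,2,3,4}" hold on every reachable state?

Allowed set {0,2,3,4}
Reach set: {0,1,2,3,4}
  0: safe
  1: ✗ unsafe
  2: safe
  3: safe
  4: safe
witness against invariant: b → 1

Answer: INVARIANT VIOLATED at state 1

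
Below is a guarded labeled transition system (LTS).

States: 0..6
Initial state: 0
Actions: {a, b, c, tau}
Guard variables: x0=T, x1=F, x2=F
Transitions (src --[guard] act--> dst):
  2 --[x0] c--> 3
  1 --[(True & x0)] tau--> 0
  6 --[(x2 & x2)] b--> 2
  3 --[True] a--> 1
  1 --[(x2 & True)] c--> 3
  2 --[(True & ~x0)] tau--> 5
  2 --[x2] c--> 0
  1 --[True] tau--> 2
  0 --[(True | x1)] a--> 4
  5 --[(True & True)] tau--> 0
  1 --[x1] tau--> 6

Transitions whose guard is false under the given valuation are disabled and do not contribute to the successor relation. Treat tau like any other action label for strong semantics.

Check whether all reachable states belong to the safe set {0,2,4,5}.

Answer: INVARIANT HOLDS

Working:
Inv-set: {0,2,4,5}
R = {0,4}
  0: safe
  4: safe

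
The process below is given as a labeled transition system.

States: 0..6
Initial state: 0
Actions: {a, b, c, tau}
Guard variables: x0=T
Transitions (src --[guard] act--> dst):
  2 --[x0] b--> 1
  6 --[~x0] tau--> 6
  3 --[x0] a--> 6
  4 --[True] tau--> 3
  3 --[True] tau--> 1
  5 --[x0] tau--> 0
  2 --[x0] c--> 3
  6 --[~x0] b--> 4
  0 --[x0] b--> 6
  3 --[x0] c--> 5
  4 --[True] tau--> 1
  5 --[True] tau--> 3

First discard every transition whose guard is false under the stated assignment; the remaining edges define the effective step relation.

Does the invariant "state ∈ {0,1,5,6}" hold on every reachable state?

Allowed set {0,1,5,6}
R = {0,6}
  0: ✓
  6: ✓

Answer: INVARIANT HOLDS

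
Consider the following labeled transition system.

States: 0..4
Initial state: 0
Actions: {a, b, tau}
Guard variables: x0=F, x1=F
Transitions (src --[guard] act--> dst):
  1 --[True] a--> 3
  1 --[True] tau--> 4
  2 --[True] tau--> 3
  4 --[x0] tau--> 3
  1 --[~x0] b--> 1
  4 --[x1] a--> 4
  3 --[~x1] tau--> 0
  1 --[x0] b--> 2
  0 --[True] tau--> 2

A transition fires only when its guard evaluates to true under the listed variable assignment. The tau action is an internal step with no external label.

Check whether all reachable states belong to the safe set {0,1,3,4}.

Allowed set {0,1,3,4}
Reachable = {0,2,3}
  0: ✓
  2: ✗ unsafe
  3: ✓
witness against invariant: tau → 2

Answer: INVARIANT VIOLATED at state 2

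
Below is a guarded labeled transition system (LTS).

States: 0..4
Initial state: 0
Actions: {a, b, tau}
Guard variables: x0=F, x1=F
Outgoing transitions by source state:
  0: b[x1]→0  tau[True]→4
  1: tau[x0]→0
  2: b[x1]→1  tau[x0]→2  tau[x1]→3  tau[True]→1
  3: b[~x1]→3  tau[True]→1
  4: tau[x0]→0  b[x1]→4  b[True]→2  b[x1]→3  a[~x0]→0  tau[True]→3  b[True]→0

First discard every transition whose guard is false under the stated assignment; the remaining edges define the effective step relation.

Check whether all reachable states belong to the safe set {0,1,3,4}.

Safe = {0,1,3,4}
R = {0,1,2,3,4}
  0: ✓
  1: ✓
  2: outside
  3: ✓
  4: ✓
witness against invariant: tau·b → 2

Answer: INVARIANT VIOLATED at state 2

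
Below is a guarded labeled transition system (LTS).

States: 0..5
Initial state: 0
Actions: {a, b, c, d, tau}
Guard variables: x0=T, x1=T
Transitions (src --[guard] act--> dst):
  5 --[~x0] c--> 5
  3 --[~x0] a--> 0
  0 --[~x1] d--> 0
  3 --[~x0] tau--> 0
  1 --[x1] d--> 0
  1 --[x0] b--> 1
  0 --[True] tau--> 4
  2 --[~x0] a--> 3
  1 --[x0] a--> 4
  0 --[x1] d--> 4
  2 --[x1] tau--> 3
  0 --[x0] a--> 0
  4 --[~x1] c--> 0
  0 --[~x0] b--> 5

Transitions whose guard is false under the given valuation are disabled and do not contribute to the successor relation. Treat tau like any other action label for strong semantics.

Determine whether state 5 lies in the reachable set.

7 transition(s) survive guard evaluation.
L0 = {0}
L1 = {4}  cumulative {0,4}
R = {0,4}

Answer: UNREACHABLE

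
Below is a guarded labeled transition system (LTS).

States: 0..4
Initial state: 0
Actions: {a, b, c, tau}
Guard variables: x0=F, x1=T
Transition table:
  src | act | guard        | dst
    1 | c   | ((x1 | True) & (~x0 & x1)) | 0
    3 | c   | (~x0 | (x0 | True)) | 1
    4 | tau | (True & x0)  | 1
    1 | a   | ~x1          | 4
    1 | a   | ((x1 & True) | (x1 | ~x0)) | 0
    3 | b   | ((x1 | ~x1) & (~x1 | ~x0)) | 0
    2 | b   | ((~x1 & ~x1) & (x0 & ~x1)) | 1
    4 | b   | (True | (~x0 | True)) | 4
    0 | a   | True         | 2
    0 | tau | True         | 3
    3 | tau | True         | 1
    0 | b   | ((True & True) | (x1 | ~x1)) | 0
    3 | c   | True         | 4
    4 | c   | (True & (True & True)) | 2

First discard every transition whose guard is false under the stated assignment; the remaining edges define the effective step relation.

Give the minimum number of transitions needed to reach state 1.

BFS to 1:
  Layer 0: {0}
  Layer 1: {2,3}
  Layer 2: {1,4}
1 enters at depth 2; path tau·c

Answer: 2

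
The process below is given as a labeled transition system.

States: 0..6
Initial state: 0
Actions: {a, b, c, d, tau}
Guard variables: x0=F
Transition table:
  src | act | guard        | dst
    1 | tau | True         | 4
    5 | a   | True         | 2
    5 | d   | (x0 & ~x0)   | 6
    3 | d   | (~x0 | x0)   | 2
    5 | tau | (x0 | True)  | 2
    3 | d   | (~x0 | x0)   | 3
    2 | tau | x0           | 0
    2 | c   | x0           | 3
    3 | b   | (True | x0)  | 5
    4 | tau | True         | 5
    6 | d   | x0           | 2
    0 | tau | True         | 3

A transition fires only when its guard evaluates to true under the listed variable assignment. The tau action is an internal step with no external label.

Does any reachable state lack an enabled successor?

R = {0,2,3,5}
  0: tau→3  [1 exit(s)]
  2: ∅  [no exit]
  3: b→5  d→2  d→3  [3 exit(s)]
  5: a→2  tau→2  [2 exit(s)]
Path to 2: tau·d

Answer: DEADLOCK at state 2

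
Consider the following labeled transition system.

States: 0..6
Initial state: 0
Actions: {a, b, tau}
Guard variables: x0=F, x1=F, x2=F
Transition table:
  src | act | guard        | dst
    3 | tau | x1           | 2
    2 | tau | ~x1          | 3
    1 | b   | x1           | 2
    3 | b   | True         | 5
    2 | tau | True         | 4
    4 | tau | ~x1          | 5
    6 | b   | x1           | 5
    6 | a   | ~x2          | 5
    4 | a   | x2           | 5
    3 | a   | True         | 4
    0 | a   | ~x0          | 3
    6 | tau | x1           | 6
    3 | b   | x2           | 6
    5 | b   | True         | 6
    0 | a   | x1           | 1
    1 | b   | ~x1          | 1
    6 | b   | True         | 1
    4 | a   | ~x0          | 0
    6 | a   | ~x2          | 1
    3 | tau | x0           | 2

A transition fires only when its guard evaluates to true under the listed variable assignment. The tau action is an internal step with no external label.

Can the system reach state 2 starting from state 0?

12 transition(s) survive guard evaluation.
Layer 0: {0}
Layer 1: {3}  cumulative {0,3}
Layer 2: {4,5}  cumulative {0,3,4,5}
Layer 3: {6}  cumulative {0,3,4,5,6}
Layer 4: {1}  cumulative {0,1,3,4,5,6}
Reach set: {0,1,3,4,5,6}

Answer: UNREACHABLE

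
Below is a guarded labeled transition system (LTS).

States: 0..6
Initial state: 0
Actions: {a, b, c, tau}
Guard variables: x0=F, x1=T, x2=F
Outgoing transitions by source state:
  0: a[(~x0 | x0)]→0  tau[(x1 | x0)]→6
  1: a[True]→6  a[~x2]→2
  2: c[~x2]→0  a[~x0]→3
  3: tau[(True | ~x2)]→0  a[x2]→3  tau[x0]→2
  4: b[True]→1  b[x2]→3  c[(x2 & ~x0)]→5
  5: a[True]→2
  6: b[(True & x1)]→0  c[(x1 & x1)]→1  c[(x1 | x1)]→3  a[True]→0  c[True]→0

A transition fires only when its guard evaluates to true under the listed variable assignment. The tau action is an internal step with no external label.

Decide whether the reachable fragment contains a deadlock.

R = {0,1,2,3,6}
  0: a→0  tau→6  [2 out]
  1: a→2  a→6  [2 out]
  2: a→3  c→0  [2 out]
  3: tau→0  [1 out]
  6: a→0  b→0  c→0  c→1  c→3  [5 out]

Answer: DEADLOCK-FREE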